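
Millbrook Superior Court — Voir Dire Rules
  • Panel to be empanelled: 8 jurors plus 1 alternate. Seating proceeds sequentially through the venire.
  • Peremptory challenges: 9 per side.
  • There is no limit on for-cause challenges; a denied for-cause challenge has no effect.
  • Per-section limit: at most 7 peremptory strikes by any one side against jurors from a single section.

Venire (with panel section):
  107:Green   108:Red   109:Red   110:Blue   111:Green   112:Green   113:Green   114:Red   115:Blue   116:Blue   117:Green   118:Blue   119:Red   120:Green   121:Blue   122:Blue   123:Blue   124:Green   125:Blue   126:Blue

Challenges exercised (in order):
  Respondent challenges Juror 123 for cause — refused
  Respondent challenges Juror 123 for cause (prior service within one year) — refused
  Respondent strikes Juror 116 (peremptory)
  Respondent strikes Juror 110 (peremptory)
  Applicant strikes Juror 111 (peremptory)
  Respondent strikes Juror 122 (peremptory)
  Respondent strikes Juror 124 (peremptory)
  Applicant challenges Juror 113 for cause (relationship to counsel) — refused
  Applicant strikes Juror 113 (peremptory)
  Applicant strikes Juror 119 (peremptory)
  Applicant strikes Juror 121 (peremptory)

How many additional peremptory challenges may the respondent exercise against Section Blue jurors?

4

Respondent peremptories so far: #116, #110, #122, #124 — 4 of 9 used, 5 left overall.
Against Section Blue: #116, #110, #122 — 3 used; per-section cap 7 leaves 4.
Binding limit: min(5, 4) = 4.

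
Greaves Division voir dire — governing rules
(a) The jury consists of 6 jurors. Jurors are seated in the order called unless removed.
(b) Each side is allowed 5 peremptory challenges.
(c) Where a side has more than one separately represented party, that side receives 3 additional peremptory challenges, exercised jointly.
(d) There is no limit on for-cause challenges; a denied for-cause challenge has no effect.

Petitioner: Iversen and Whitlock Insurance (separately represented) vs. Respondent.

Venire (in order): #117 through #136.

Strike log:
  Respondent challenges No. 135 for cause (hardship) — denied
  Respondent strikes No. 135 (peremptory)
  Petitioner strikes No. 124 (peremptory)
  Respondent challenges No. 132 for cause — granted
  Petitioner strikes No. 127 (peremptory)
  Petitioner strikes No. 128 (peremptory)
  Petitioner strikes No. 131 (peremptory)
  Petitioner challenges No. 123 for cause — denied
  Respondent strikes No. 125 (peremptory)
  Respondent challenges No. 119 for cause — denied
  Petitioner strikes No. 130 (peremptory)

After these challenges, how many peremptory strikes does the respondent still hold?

Respondent allotment: 5.
Respondent peremptories used: #135, #125 — 2 (for-cause on #135, #132, #119 don't count).
Remaining: 5 − 2 = 3.

3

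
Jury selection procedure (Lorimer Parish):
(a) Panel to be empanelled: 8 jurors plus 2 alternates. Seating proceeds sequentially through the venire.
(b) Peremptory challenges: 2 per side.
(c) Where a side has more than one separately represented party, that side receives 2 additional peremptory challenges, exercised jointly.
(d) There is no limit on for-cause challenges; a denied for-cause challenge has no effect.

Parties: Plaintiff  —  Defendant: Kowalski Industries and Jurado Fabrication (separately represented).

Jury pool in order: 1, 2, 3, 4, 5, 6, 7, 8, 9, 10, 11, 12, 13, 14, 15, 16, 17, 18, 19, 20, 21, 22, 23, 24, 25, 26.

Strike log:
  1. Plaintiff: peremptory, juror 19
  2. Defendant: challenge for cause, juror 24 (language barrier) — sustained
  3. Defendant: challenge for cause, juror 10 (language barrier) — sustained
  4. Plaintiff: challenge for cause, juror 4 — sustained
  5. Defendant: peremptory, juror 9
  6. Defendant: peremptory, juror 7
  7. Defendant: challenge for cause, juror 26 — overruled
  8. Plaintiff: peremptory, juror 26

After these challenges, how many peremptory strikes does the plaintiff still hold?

0

Plaintiff allotment: 2.
Plaintiff peremptories used: #19, #26 — 2 (the for-cause on #4 doesn't count).
Remaining: 2 − 2 = 0.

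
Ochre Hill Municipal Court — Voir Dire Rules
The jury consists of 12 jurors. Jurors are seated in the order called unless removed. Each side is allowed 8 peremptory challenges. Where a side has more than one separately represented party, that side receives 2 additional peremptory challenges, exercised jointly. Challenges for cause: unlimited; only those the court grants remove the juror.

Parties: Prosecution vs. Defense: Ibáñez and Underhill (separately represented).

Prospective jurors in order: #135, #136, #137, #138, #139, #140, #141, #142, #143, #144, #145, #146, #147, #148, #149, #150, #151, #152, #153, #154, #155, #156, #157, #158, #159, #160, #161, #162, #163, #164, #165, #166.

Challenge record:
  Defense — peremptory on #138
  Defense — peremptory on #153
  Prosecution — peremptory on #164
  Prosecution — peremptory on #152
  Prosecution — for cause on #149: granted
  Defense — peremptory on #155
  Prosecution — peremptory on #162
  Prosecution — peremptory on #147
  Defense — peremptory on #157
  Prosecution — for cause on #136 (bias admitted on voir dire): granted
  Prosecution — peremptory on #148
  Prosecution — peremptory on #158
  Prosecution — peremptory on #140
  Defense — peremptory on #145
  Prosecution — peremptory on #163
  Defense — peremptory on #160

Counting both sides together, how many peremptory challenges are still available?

4

Prosecution allotment: 8. Defense allotment: 8 base + 2 multi-party = 10.
Prosecution peremptories used: #164, #152, #162, #147, #148, #158, #140, #163 — 8 (for-cause on #149, #136 don't count).
Defense peremptories used: #138, #153, #155, #157, #145, #160 — 6.
Remaining: (8 − 8) + (10 − 6) = 4.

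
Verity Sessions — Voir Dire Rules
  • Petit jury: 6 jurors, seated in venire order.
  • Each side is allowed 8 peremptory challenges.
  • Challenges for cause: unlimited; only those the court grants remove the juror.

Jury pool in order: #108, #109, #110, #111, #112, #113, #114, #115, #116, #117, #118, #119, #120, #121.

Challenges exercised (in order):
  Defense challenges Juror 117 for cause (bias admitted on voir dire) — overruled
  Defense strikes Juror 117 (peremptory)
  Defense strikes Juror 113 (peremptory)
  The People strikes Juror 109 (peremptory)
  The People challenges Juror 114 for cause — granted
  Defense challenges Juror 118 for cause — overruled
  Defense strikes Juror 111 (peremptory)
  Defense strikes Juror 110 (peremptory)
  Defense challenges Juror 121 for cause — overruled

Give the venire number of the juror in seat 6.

Removed: #109, #110, #111, #113, #114, #117. (#118, #121 stay — for-cause denied.)
Seating in order: seats 1–6 → #108, #112, #115, #116, #118, #119.
So seat 6 is #119.

119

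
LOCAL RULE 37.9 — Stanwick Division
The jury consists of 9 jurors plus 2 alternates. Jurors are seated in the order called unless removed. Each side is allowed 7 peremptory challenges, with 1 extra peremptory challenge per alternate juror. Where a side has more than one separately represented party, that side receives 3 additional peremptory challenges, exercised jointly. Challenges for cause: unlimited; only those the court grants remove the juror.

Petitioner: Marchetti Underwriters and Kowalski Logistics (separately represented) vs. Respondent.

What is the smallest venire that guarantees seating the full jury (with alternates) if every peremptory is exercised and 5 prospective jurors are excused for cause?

37

Seats to fill: 9 + 2 alternates = 11.
Peremptories — Petitioner: 7 + 1×2 + 3 = 12; Respondent: 7 + 1×2 = 9; total 21.
For-cause removals: 5.
Minimum venire: 11 + 21 + 5 = 37.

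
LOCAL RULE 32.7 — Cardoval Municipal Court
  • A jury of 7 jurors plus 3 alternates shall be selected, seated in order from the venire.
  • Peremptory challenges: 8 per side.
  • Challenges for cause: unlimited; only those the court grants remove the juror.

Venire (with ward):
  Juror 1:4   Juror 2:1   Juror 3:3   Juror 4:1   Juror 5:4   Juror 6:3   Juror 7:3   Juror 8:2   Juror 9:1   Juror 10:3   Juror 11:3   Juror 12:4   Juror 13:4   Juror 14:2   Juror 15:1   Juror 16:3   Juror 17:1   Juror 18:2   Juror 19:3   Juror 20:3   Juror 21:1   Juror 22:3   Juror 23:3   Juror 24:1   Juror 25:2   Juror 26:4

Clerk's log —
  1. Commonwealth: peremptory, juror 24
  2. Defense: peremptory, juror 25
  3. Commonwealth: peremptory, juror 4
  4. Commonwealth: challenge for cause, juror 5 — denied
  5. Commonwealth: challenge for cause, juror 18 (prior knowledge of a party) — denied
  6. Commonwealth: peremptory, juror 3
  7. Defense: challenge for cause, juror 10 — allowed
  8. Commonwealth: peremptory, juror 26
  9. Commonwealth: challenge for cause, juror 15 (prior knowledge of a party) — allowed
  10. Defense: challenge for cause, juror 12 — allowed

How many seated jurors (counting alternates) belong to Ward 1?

Removed: #3, #4, #10, #12, #15, #24, #25, #26.
Seated (10 incl. alternates): #1, #2, #5, #6, #7, #8, #9, #11, #13, #14.
Of those, in Ward 1: #2, #9 → 2.

2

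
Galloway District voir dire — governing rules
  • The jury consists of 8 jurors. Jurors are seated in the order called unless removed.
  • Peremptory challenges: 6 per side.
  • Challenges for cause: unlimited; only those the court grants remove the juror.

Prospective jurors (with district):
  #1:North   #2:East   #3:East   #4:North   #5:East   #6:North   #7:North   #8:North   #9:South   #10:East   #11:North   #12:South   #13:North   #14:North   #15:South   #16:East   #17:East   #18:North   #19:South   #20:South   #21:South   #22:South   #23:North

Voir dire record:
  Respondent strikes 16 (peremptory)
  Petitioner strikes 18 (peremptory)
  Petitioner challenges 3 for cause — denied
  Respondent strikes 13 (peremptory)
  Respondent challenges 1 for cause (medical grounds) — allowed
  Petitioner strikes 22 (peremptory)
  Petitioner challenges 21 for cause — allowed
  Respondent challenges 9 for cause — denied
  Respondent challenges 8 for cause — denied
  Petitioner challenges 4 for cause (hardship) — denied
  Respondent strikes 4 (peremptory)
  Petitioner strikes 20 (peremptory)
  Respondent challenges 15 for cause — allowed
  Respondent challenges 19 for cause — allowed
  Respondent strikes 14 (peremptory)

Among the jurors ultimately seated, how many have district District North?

Removed: #1, #4, #13, #14, #15, #16, #18, #19, #20, #21, #22.
Seated jurors 1–8: #2, #3, #5, #6, #7, #8, #9, #10.
Of those, in District North: #6, #7, #8 → 3.

3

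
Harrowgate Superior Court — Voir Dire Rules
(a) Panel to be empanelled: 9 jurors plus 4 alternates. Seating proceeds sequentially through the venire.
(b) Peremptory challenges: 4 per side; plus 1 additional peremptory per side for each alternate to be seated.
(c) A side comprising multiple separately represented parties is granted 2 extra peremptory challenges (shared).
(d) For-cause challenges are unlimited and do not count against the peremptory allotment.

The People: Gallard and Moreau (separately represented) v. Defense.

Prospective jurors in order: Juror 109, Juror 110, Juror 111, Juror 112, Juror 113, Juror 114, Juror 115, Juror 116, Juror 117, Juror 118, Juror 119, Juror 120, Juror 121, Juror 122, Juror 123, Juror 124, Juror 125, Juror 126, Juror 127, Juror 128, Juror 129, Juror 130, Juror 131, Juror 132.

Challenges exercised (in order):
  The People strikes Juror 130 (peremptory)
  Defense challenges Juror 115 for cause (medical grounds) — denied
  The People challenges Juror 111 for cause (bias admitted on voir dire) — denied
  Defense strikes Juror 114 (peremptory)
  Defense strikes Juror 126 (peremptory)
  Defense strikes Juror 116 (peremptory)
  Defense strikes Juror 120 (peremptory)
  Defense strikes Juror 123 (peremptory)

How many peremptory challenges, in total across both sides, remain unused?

The People allotment: 4 base + 1 × 4 alternates + 2 multi-party = 10. Defense allotment: 4 base + 1 × 4 alternates = 8.
The People peremptories used: #130 — 1 (the for-cause on #111 doesn't count).
Defense peremptories used: #114, #126, #116, #120, #123 — 5 (the for-cause on #115 doesn't count).
Remaining: (10 − 1) + (8 − 5) = 12.

12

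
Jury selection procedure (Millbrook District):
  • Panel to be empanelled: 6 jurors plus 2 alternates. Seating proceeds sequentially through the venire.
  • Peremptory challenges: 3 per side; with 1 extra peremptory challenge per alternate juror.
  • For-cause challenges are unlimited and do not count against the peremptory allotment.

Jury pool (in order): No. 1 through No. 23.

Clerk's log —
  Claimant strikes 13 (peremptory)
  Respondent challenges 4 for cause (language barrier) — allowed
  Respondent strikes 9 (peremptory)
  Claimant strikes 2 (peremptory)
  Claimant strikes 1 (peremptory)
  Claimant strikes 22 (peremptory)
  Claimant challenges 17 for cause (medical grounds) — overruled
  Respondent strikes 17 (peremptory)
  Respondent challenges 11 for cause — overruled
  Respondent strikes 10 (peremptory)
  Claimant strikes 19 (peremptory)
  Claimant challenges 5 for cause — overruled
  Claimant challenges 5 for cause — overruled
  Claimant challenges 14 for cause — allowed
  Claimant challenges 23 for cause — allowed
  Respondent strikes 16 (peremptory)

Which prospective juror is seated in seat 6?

11

Removed: #1, #2, #4, #9, #10, #13, #14, #16, #17, #19, #22, #23. (#5, #11 stay — for-cause denied.)
Filling seats in venire order through position 6: #3, #5, #6, #7, #8, #11.
So seat 6 is #11.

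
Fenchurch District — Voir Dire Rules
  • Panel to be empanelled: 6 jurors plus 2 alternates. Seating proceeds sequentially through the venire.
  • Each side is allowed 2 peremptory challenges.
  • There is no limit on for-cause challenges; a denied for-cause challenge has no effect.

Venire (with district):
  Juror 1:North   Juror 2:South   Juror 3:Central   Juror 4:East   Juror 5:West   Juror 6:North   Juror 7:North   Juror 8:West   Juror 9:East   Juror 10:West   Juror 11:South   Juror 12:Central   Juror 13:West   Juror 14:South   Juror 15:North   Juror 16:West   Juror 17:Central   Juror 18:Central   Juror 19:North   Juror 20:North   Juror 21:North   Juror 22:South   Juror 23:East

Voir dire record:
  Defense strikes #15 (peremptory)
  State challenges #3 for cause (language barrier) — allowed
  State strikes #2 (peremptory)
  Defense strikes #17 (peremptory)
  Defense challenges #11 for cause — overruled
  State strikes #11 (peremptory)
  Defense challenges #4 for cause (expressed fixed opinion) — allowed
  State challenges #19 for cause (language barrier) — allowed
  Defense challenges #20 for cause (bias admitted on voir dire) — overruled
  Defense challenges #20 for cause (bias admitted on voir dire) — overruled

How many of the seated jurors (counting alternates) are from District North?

Removed: #2, #3, #4, #11, #15, #17, #19.
Seated (8 incl. alternates): #1, #5, #6, #7, #8, #9, #10, #12.
Of those, in District North: #1, #6, #7 → 3.

3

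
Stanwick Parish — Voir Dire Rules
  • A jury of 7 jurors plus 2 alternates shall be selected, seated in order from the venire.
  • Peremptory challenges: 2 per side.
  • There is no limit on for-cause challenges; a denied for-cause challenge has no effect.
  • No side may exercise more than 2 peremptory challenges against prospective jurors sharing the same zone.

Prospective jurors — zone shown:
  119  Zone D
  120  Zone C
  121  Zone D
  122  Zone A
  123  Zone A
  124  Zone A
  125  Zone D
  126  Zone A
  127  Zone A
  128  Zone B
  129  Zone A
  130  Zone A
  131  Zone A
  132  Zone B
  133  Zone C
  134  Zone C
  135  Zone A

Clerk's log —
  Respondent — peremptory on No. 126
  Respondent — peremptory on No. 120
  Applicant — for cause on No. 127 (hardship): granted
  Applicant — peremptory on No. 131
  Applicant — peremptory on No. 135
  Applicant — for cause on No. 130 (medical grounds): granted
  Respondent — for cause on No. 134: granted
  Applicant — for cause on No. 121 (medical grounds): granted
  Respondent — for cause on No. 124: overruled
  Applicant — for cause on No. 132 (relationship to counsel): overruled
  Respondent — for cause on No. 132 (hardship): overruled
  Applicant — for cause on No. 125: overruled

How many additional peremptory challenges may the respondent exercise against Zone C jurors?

0

Respondent peremptories so far: #126, #120 — 2 of 2 used, 0 left overall.
Against Zone C: #120 — 1 used; per-zone cap 2 leaves 1.
Binding limit: min(0, 1) = 0.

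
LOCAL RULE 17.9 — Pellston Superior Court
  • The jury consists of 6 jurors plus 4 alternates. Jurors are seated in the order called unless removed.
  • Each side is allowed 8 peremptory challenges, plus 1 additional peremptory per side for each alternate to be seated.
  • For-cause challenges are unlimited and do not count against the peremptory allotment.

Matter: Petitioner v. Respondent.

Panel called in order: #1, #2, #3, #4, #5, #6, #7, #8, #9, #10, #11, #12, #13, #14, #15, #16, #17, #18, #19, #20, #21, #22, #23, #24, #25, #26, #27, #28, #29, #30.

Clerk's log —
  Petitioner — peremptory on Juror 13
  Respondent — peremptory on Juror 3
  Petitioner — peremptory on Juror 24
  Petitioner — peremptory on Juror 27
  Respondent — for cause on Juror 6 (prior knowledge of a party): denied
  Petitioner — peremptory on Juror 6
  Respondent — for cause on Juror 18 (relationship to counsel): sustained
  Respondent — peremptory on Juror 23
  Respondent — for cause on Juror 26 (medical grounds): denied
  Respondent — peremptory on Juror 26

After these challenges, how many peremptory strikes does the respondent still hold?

9

Respondent allotment: 8 base + 1 × 4 alternates = 12.
Respondent peremptories used: #3, #23, #26 — 3 (for-cause on #6, #18, #26 don't count).
Remaining: 12 − 3 = 9.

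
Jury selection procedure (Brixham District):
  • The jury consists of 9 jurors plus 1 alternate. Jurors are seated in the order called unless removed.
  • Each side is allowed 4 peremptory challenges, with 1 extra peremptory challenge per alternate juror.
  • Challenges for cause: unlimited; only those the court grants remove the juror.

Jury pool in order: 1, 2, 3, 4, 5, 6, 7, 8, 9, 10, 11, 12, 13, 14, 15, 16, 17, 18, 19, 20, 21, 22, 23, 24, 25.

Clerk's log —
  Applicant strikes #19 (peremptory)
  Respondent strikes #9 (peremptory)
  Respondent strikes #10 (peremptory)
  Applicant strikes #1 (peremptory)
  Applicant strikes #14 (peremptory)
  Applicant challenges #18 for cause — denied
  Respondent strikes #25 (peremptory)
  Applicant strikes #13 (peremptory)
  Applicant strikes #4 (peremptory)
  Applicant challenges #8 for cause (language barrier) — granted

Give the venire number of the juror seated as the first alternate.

17

Removed: #1, #4, #8, #9, #10, #13, #14, #19, #25. (#18 stays — for-cause denied.)
Seating in order: seats 1–9 → #2, #3, #5, #6, #7, #11, #12, #15, #16; alternates → #17.
So alternate 1 is #17.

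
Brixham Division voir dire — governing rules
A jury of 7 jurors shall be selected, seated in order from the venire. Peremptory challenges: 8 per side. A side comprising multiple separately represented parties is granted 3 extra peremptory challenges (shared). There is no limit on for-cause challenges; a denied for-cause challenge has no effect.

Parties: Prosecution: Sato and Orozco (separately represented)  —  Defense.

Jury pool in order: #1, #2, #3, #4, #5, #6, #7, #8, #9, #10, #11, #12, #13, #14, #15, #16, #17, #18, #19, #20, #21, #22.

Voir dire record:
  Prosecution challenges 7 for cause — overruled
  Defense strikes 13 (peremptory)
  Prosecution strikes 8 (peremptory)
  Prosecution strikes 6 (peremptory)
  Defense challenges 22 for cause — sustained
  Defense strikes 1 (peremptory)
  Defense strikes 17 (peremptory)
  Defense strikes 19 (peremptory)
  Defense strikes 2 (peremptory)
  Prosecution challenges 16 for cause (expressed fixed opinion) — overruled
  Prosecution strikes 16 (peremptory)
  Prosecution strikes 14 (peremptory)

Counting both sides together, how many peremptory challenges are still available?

Prosecution allotment: 8 base + 3 multi-party = 11. Defense allotment: 8.
Prosecution peremptories used: #8, #6, #16, #14 — 4 (for-cause on #7, #16 don't count).
Defense peremptories used: #13, #1, #17, #19, #2 — 5 (the for-cause on #22 doesn't count).
Remaining: (11 − 4) + (8 − 5) = 10.

10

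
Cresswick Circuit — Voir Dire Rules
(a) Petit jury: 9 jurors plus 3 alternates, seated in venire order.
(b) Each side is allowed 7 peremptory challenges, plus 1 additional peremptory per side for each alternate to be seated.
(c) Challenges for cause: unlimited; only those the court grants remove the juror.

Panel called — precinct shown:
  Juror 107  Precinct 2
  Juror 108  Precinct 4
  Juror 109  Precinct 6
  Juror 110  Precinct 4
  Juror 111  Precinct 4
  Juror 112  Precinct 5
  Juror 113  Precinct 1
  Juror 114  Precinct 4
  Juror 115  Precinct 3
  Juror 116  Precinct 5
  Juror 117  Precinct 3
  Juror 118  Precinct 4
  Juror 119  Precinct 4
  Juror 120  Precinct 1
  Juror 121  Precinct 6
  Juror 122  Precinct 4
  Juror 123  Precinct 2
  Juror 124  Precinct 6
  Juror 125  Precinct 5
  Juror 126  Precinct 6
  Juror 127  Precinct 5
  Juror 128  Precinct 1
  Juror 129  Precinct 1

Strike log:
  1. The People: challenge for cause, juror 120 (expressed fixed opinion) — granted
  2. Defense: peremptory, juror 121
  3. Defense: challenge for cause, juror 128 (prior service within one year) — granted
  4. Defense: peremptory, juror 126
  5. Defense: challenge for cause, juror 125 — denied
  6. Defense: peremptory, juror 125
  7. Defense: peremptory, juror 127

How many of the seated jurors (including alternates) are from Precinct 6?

Removed: #120, #121, #125, #126, #127, #128.
Seated (12 incl. alternates): #107, #108, #109, #110, #111, #112, #113, #114, #115, #116, #117, #118.
Of those, in Precinct 6: #109 → 1.

1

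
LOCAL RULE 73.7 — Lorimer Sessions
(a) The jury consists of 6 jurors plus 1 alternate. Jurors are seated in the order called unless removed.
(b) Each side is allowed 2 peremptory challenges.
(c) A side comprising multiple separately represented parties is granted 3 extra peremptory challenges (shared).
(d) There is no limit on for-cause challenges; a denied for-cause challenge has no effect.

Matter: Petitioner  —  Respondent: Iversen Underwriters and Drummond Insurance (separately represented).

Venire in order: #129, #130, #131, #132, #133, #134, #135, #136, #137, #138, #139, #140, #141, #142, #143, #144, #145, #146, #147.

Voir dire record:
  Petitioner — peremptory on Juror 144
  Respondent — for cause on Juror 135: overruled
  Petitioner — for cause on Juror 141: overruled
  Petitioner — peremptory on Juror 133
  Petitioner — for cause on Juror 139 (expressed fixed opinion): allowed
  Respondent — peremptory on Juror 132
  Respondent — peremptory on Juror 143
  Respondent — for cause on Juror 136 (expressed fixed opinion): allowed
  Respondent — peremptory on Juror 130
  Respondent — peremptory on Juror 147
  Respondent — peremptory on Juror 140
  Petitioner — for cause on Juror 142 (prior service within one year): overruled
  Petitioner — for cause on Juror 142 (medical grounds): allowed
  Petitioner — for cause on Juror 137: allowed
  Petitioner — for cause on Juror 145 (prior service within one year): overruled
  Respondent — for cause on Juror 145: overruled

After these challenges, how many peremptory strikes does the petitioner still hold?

Petitioner allotment: 2.
Petitioner peremptories used: #144, #133 — 2 (for-cause on #141, #139, #142, #142, #137, #145 don't count).
Remaining: 2 − 2 = 0.

0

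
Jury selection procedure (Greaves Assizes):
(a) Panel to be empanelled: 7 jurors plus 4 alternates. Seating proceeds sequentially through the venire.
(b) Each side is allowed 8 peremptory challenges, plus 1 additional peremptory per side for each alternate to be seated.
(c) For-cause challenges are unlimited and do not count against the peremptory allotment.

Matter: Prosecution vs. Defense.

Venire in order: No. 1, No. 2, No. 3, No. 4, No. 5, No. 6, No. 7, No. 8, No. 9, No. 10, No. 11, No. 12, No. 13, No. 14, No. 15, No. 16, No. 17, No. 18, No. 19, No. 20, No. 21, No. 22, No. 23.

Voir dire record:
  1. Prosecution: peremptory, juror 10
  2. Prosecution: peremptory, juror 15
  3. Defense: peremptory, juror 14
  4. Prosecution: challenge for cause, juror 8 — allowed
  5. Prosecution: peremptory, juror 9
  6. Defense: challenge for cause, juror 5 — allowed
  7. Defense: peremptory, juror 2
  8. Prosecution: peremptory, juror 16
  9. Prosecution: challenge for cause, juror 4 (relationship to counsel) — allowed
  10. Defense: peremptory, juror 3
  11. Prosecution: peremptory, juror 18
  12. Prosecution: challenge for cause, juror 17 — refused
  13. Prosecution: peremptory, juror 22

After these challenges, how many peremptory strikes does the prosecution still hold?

6

Prosecution allotment: 8 base + 1 × 4 alternates = 12.
Prosecution peremptories used: #10, #15, #9, #16, #18, #22 — 6 (for-cause on #8, #4, #17 don't count).
Remaining: 12 − 6 = 6.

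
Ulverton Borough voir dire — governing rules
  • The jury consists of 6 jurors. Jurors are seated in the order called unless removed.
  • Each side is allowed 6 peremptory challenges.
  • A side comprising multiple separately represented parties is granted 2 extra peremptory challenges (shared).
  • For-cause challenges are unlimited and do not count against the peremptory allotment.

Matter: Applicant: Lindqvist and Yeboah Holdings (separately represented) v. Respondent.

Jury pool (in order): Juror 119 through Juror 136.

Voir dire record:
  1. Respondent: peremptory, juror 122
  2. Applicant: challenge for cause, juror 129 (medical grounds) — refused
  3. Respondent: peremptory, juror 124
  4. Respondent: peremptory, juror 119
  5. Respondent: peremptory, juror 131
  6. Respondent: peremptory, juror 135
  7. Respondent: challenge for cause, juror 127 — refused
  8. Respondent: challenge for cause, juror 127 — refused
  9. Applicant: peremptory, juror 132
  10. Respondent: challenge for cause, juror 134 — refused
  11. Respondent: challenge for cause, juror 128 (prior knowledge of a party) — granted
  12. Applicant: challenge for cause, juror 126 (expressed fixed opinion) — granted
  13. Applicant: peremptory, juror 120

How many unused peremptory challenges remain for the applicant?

Applicant allotment: 6 base + 2 multi-party = 8.
Applicant peremptories used: #132, #120 — 2 (for-cause on #129, #126 don't count).
Remaining: 8 − 2 = 6.

6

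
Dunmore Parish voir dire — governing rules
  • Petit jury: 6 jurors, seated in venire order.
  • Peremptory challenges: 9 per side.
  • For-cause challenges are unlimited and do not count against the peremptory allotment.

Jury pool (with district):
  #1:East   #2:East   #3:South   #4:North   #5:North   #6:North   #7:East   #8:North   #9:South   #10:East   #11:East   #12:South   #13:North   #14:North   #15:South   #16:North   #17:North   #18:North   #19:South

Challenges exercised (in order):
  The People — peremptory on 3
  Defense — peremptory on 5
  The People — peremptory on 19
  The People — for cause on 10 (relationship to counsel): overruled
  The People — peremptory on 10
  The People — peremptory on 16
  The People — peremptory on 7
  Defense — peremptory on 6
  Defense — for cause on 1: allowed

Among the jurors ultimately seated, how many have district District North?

Removed: #1, #3, #5, #6, #7, #10, #16, #19.
Seated jurors 1–6: #2, #4, #8, #9, #11, #12.
Of those, in District North: #4, #8 → 2.

2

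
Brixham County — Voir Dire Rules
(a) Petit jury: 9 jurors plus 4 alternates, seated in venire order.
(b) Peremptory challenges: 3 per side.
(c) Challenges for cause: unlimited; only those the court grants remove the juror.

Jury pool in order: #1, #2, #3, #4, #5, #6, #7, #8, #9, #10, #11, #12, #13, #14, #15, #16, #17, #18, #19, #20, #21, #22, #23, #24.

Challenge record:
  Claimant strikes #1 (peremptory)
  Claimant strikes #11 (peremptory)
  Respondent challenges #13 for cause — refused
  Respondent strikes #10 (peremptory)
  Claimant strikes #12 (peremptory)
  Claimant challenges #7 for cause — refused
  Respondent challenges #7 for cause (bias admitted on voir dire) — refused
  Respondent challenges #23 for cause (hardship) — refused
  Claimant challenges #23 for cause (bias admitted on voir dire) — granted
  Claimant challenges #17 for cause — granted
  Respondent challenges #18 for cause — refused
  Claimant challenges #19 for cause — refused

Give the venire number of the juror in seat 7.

8

Removed: #1, #10, #11, #12, #17, #23. (#7, #13, #18, #19 stay — for-cause denied.)
Seating in order: seats 1–9 → #2, #3, #4, #5, #6, #7, #8, #9, #13; alternates → #14, #15, #16, #18.
So seat 7 is #8.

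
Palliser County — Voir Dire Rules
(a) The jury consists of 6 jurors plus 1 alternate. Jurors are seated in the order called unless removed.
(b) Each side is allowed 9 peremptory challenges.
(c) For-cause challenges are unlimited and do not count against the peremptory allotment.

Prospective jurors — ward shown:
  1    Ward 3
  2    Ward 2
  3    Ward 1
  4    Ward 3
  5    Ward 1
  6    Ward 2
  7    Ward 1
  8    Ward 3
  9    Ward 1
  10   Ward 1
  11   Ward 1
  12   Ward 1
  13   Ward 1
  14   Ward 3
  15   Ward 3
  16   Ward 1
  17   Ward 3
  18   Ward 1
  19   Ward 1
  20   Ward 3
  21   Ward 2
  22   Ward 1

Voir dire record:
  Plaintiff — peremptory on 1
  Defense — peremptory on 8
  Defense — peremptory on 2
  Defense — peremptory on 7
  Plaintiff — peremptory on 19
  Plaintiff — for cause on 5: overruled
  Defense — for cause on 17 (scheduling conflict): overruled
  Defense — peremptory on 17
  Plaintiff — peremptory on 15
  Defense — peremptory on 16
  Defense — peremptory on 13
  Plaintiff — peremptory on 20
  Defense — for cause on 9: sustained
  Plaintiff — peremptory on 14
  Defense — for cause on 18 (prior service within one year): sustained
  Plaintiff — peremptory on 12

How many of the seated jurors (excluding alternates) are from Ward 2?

1

Removed: #1, #2, #7, #8, #9, #12, #13, #14, #15, #16, #17, #18, #19, #20.
Seated jurors 1–6: #3, #4, #5, #6, #10, #11 (alternates #21 not counted).
Of those, in Ward 2: #6 → 1.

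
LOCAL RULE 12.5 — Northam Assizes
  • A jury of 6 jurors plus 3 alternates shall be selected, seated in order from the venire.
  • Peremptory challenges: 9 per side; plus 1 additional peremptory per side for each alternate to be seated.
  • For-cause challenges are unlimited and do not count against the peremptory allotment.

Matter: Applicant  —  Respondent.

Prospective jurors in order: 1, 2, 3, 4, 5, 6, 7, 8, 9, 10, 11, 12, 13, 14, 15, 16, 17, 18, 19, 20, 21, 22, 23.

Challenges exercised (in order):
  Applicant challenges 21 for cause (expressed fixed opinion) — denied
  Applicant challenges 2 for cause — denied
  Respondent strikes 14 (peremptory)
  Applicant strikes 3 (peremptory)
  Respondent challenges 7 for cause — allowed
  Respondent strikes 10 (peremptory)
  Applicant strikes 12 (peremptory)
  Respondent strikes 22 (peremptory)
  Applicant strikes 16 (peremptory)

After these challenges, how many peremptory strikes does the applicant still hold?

Applicant allotment: 9 base + 1 × 3 alternates = 12.
Applicant peremptories used: #3, #12, #16 — 3 (for-cause on #21, #2 don't count).
Remaining: 12 − 3 = 9.

9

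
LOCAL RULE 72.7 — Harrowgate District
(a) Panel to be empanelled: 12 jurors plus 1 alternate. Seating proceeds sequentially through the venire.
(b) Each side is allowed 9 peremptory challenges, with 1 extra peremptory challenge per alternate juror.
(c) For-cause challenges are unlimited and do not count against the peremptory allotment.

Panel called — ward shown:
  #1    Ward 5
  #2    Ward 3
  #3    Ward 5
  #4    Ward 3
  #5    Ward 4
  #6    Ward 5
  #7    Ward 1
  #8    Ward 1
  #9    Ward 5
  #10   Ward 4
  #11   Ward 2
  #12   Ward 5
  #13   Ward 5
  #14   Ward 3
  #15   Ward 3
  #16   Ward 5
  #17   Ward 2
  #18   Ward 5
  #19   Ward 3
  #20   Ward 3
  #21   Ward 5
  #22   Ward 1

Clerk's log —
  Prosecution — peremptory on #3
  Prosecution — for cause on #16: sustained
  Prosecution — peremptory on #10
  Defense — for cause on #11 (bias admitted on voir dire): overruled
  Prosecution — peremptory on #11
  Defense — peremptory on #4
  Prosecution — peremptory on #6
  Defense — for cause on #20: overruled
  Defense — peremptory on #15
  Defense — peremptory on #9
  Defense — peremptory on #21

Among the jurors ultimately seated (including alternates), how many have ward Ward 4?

Removed: #3, #4, #6, #9, #10, #11, #15, #16, #21.
Seated (13 incl. alternates): #1, #2, #5, #7, #8, #12, #13, #14, #17, #18, #19, #20, #22.
Of those, in Ward 4: #5 → 1.

1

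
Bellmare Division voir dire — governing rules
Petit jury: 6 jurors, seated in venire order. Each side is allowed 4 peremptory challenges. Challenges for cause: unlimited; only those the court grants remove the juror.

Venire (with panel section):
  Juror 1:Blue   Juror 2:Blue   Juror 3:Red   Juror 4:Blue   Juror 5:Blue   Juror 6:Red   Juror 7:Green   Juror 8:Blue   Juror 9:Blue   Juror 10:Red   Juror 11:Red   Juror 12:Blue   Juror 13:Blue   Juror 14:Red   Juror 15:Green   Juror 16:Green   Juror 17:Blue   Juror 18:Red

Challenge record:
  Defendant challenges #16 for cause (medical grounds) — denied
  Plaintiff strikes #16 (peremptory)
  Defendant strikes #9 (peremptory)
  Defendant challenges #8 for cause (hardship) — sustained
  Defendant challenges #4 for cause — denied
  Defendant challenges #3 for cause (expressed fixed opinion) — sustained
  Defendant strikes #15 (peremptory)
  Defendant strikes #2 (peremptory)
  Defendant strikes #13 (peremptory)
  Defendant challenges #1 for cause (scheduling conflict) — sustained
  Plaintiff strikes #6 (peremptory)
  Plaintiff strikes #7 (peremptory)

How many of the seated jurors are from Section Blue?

3

Removed: #1, #2, #3, #6, #7, #8, #9, #13, #15, #16.
Seated jurors 1–6: #4, #5, #10, #11, #12, #14.
Of those, in Section Blue: #4, #5, #12 → 3.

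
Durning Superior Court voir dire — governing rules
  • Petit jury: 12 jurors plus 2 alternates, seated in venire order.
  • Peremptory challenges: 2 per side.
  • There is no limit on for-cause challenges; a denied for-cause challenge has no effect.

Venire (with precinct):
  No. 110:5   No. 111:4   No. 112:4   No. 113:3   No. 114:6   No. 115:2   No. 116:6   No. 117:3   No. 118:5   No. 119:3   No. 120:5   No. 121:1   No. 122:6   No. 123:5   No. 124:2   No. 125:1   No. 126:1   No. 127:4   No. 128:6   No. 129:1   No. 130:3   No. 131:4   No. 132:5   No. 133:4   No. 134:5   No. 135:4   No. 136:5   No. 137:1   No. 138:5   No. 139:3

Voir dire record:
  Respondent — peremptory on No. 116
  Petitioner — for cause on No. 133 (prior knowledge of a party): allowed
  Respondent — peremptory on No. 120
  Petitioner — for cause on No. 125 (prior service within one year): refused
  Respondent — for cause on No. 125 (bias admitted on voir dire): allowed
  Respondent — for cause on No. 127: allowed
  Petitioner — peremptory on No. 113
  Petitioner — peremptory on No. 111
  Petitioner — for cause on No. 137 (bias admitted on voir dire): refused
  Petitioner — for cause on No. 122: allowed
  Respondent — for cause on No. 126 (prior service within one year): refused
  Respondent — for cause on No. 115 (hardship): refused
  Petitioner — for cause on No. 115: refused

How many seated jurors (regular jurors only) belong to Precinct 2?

Removed: #111, #113, #116, #120, #122, #125, #127, #133.
Seated jurors 1–12: #110, #112, #114, #115, #117, #118, #119, #121, #123, #124, #126, #128 (alternates #129, #130 not counted).
Of those, in Precinct 2: #115, #124 → 2.

2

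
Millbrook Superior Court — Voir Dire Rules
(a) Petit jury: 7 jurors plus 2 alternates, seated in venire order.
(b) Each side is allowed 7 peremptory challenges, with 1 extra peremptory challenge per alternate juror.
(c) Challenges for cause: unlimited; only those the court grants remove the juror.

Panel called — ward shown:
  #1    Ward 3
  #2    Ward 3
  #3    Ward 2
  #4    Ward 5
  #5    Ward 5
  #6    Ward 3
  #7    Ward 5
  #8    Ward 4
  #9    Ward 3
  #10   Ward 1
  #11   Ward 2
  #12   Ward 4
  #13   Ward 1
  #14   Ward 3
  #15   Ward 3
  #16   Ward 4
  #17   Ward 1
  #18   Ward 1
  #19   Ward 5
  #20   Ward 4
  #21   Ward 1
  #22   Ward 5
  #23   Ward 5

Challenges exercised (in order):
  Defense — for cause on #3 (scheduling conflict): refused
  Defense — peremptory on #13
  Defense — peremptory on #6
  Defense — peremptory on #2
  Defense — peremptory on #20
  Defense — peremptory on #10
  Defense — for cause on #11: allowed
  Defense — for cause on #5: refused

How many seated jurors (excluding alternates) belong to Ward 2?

1

Removed: #2, #6, #10, #11, #13, #20.
Seated jurors 1–7: #1, #3, #4, #5, #7, #8, #9 (alternates #12, #14 not counted).
Of those, in Ward 2: #3 → 1.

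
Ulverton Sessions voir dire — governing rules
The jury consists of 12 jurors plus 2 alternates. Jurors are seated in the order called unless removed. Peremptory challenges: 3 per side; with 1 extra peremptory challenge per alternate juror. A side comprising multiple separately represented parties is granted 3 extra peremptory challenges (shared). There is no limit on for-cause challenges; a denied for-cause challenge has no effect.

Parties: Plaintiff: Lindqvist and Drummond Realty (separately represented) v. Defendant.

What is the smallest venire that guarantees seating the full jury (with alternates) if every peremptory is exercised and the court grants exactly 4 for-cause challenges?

31

Seats to fill: 12 + 2 alternates = 14.
Peremptories — Plaintiff: 3 + 1×2 + 3 = 8; Defendant: 3 + 1×2 = 5; total 13.
For-cause removals: 4.
Minimum venire: 14 + 13 + 4 = 31.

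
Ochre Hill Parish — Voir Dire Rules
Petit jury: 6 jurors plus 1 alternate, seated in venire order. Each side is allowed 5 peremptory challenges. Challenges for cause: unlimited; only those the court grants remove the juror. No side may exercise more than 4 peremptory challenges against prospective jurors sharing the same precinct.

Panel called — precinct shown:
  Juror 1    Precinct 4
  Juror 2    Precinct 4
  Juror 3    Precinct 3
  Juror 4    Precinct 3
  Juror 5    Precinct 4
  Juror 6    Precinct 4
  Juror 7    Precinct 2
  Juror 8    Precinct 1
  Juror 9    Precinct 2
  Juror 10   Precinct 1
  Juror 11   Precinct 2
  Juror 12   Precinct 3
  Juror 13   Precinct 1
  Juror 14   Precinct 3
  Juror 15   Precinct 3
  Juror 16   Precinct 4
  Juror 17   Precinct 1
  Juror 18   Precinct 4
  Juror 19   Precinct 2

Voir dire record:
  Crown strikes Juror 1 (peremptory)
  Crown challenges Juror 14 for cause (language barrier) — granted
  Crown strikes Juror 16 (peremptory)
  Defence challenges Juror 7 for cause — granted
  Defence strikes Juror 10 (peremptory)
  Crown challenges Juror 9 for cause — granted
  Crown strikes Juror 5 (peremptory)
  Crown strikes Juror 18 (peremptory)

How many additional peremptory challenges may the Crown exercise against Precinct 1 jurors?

1

Crown peremptories so far: #1, #16, #5, #18 — 4 of 5 used, 1 left overall.
Against Precinct 1: none yet — per-precinct cap 4 leaves 4.
Binding limit: min(1, 4) = 1.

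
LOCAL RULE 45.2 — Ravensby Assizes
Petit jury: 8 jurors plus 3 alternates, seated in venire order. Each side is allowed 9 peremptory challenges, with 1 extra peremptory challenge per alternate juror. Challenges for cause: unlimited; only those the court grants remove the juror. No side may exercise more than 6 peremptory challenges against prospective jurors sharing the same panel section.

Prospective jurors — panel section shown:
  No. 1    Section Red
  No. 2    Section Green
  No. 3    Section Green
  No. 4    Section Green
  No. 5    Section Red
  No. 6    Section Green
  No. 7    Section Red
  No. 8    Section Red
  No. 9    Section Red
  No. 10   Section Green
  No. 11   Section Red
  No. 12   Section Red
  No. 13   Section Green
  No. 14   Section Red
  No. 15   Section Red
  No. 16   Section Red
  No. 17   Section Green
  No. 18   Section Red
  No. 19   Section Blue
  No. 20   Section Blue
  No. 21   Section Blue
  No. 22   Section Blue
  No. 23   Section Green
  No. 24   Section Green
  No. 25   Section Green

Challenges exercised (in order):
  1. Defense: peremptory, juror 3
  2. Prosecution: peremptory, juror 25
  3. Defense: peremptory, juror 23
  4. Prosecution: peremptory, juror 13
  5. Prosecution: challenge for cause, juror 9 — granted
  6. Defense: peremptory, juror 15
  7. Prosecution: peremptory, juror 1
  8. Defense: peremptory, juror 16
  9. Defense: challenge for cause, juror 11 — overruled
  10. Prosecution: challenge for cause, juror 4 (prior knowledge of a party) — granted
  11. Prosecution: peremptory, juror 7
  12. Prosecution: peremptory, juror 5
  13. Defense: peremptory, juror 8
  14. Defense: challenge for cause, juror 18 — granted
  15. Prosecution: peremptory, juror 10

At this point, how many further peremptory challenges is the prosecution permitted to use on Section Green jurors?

3

Prosecution peremptories so far: #25, #13, #1, #7, #5, #10 — 6 of 12 used, 6 left overall.
Against Section Green: #25, #13, #10 — 3 used; per-section cap 6 leaves 3.
Binding limit: min(6, 3) = 3.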